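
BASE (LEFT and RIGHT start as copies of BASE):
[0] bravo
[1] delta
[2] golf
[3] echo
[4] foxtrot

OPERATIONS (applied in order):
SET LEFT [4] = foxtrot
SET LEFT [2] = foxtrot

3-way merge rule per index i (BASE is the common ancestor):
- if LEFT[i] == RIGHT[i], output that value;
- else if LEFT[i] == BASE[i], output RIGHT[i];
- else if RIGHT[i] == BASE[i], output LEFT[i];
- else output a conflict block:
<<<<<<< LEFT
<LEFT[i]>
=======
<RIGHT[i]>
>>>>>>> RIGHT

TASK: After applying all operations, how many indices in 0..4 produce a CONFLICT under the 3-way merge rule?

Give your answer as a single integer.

Final LEFT:  [bravo, delta, foxtrot, echo, foxtrot]
Final RIGHT: [bravo, delta, golf, echo, foxtrot]
i=0: L=bravo R=bravo -> agree -> bravo
i=1: L=delta R=delta -> agree -> delta
i=2: L=foxtrot, R=golf=BASE -> take LEFT -> foxtrot
i=3: L=echo R=echo -> agree -> echo
i=4: L=foxtrot R=foxtrot -> agree -> foxtrot
Conflict count: 0

Answer: 0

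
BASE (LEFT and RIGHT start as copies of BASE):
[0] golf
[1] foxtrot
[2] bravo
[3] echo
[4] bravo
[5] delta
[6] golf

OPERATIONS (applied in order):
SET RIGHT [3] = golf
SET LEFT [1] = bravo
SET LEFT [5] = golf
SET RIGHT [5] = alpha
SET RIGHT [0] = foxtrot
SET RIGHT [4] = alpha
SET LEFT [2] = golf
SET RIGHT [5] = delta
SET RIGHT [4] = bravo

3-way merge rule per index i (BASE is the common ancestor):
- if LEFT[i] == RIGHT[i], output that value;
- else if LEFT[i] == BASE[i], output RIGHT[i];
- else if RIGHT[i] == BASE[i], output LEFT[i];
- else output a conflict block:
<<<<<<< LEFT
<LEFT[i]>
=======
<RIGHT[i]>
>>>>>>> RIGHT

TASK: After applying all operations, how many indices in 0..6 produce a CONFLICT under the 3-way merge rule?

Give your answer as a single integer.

Answer: 0

Derivation:
Final LEFT:  [golf, bravo, golf, echo, bravo, golf, golf]
Final RIGHT: [foxtrot, foxtrot, bravo, golf, bravo, delta, golf]
i=0: L=golf=BASE, R=foxtrot -> take RIGHT -> foxtrot
i=1: L=bravo, R=foxtrot=BASE -> take LEFT -> bravo
i=2: L=golf, R=bravo=BASE -> take LEFT -> golf
i=3: L=echo=BASE, R=golf -> take RIGHT -> golf
i=4: L=bravo R=bravo -> agree -> bravo
i=5: L=golf, R=delta=BASE -> take LEFT -> golf
i=6: L=golf R=golf -> agree -> golf
Conflict count: 0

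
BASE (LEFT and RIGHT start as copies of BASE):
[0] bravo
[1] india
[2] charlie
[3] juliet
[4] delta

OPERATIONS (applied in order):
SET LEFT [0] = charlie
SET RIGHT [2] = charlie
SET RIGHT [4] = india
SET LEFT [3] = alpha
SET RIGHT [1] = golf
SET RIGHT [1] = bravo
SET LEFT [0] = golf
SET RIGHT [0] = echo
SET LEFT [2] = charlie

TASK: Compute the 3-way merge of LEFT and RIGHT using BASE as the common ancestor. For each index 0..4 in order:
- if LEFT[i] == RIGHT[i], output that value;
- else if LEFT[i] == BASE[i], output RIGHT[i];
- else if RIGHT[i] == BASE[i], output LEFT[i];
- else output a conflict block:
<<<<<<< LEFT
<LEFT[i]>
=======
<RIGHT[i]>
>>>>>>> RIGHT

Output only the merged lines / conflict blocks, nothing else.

Final LEFT:  [golf, india, charlie, alpha, delta]
Final RIGHT: [echo, bravo, charlie, juliet, india]
i=0: BASE=bravo L=golf R=echo all differ -> CONFLICT
i=1: L=india=BASE, R=bravo -> take RIGHT -> bravo
i=2: L=charlie R=charlie -> agree -> charlie
i=3: L=alpha, R=juliet=BASE -> take LEFT -> alpha
i=4: L=delta=BASE, R=india -> take RIGHT -> india

Answer: <<<<<<< LEFT
golf
=======
echo
>>>>>>> RIGHT
bravo
charlie
alpha
india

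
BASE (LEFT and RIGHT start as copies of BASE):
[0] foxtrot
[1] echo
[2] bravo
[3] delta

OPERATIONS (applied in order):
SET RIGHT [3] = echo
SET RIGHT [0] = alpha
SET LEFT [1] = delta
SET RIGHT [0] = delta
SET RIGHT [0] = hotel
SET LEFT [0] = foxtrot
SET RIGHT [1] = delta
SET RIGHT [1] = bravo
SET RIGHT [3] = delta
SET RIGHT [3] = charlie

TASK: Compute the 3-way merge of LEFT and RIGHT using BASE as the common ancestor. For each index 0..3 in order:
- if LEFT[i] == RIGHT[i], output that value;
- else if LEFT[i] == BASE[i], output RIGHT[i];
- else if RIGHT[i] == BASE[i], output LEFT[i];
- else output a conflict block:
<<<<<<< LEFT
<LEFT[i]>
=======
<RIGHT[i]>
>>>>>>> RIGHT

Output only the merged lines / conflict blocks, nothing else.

Final LEFT:  [foxtrot, delta, bravo, delta]
Final RIGHT: [hotel, bravo, bravo, charlie]
i=0: L=foxtrot=BASE, R=hotel -> take RIGHT -> hotel
i=1: BASE=echo L=delta R=bravo all differ -> CONFLICT
i=2: L=bravo R=bravo -> agree -> bravo
i=3: L=delta=BASE, R=charlie -> take RIGHT -> charlie

Answer: hotel
<<<<<<< LEFT
delta
=======
bravo
>>>>>>> RIGHT
bravo
charlie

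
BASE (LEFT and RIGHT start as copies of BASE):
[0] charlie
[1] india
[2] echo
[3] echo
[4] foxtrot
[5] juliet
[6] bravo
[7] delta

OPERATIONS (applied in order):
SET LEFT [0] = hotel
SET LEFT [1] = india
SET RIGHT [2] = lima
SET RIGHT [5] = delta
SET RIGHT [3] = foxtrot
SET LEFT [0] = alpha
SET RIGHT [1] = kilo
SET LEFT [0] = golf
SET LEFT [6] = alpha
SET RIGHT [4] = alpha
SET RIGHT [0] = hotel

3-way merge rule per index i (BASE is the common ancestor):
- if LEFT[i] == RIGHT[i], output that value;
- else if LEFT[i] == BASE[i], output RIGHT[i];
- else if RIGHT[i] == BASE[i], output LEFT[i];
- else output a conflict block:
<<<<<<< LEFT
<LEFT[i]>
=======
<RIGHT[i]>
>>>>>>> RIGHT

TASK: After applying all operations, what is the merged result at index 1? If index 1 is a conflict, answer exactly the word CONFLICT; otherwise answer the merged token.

Answer: kilo

Derivation:
Final LEFT:  [golf, india, echo, echo, foxtrot, juliet, alpha, delta]
Final RIGHT: [hotel, kilo, lima, foxtrot, alpha, delta, bravo, delta]
i=0: BASE=charlie L=golf R=hotel all differ -> CONFLICT
i=1: L=india=BASE, R=kilo -> take RIGHT -> kilo
i=2: L=echo=BASE, R=lima -> take RIGHT -> lima
i=3: L=echo=BASE, R=foxtrot -> take RIGHT -> foxtrot
i=4: L=foxtrot=BASE, R=alpha -> take RIGHT -> alpha
i=5: L=juliet=BASE, R=delta -> take RIGHT -> delta
i=6: L=alpha, R=bravo=BASE -> take LEFT -> alpha
i=7: L=delta R=delta -> agree -> delta
Index 1 -> kilo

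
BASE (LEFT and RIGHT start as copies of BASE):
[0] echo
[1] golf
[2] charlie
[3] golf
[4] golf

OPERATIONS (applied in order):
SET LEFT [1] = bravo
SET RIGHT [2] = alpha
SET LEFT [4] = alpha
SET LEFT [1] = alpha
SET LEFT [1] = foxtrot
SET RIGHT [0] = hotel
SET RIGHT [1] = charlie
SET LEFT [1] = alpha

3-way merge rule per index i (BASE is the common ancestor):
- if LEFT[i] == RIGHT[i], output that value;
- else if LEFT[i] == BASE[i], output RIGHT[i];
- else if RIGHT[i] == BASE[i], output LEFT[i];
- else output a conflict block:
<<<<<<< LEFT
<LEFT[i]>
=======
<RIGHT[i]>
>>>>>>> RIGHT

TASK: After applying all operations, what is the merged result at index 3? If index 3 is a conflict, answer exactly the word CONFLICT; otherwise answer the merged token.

Final LEFT:  [echo, alpha, charlie, golf, alpha]
Final RIGHT: [hotel, charlie, alpha, golf, golf]
i=0: L=echo=BASE, R=hotel -> take RIGHT -> hotel
i=1: BASE=golf L=alpha R=charlie all differ -> CONFLICT
i=2: L=charlie=BASE, R=alpha -> take RIGHT -> alpha
i=3: L=golf R=golf -> agree -> golf
i=4: L=alpha, R=golf=BASE -> take LEFT -> alpha
Index 3 -> golf

Answer: golf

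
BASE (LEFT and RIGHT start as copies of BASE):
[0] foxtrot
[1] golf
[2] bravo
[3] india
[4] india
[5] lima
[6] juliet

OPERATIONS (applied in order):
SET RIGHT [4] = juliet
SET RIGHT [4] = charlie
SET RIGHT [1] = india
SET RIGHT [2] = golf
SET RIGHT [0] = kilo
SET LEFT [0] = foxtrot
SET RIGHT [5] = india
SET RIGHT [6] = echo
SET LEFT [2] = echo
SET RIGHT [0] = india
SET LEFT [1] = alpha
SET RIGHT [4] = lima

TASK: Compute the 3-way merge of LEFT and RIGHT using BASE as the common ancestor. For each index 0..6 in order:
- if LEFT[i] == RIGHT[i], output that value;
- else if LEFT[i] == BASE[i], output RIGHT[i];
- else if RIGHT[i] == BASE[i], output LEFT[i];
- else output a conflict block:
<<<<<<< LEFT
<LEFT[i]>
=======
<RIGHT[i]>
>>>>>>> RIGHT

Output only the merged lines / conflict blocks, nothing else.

Final LEFT:  [foxtrot, alpha, echo, india, india, lima, juliet]
Final RIGHT: [india, india, golf, india, lima, india, echo]
i=0: L=foxtrot=BASE, R=india -> take RIGHT -> india
i=1: BASE=golf L=alpha R=india all differ -> CONFLICT
i=2: BASE=bravo L=echo R=golf all differ -> CONFLICT
i=3: L=india R=india -> agree -> india
i=4: L=india=BASE, R=lima -> take RIGHT -> lima
i=5: L=lima=BASE, R=india -> take RIGHT -> india
i=6: L=juliet=BASE, R=echo -> take RIGHT -> echo

Answer: india
<<<<<<< LEFT
alpha
=======
india
>>>>>>> RIGHT
<<<<<<< LEFT
echo
=======
golf
>>>>>>> RIGHT
india
lima
india
echo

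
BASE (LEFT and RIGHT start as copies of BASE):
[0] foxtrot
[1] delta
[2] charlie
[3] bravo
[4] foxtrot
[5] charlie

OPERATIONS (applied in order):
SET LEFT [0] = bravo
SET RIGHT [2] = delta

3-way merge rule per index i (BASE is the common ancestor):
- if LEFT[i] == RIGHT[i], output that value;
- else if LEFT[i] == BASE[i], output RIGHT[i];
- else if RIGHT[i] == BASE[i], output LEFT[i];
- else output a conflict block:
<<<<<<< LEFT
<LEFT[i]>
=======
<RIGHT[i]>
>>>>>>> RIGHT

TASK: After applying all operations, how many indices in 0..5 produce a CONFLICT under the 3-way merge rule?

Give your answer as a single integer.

Final LEFT:  [bravo, delta, charlie, bravo, foxtrot, charlie]
Final RIGHT: [foxtrot, delta, delta, bravo, foxtrot, charlie]
i=0: L=bravo, R=foxtrot=BASE -> take LEFT -> bravo
i=1: L=delta R=delta -> agree -> delta
i=2: L=charlie=BASE, R=delta -> take RIGHT -> delta
i=3: L=bravo R=bravo -> agree -> bravo
i=4: L=foxtrot R=foxtrot -> agree -> foxtrot
i=5: L=charlie R=charlie -> agree -> charlie
Conflict count: 0

Answer: 0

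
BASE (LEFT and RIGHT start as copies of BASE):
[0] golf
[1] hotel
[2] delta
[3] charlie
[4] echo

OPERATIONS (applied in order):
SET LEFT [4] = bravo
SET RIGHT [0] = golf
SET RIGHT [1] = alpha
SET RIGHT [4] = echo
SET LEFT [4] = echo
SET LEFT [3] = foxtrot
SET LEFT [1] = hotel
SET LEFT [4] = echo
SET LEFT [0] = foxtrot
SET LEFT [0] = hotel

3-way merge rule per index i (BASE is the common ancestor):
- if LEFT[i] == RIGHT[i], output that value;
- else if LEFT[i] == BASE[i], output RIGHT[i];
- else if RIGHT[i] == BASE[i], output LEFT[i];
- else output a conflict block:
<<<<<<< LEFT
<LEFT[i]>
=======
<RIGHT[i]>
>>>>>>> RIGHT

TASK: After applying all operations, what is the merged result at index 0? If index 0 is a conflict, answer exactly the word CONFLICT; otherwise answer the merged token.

Final LEFT:  [hotel, hotel, delta, foxtrot, echo]
Final RIGHT: [golf, alpha, delta, charlie, echo]
i=0: L=hotel, R=golf=BASE -> take LEFT -> hotel
i=1: L=hotel=BASE, R=alpha -> take RIGHT -> alpha
i=2: L=delta R=delta -> agree -> delta
i=3: L=foxtrot, R=charlie=BASE -> take LEFT -> foxtrot
i=4: L=echo R=echo -> agree -> echo
Index 0 -> hotel

Answer: hotel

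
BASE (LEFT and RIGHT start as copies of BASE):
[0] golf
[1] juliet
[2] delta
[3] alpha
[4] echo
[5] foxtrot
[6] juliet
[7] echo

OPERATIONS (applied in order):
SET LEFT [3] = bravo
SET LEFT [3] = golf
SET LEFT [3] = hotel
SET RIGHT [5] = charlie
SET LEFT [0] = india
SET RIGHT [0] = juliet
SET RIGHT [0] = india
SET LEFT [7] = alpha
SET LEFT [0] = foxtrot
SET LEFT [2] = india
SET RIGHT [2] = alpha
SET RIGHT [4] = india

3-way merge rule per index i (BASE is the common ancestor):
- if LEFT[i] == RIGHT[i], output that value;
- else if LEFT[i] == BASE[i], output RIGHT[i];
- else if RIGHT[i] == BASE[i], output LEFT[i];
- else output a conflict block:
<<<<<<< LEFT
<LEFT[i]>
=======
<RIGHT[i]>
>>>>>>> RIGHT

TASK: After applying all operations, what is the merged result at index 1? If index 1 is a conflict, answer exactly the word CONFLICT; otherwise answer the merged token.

Answer: juliet

Derivation:
Final LEFT:  [foxtrot, juliet, india, hotel, echo, foxtrot, juliet, alpha]
Final RIGHT: [india, juliet, alpha, alpha, india, charlie, juliet, echo]
i=0: BASE=golf L=foxtrot R=india all differ -> CONFLICT
i=1: L=juliet R=juliet -> agree -> juliet
i=2: BASE=delta L=india R=alpha all differ -> CONFLICT
i=3: L=hotel, R=alpha=BASE -> take LEFT -> hotel
i=4: L=echo=BASE, R=india -> take RIGHT -> india
i=5: L=foxtrot=BASE, R=charlie -> take RIGHT -> charlie
i=6: L=juliet R=juliet -> agree -> juliet
i=7: L=alpha, R=echo=BASE -> take LEFT -> alpha
Index 1 -> juliet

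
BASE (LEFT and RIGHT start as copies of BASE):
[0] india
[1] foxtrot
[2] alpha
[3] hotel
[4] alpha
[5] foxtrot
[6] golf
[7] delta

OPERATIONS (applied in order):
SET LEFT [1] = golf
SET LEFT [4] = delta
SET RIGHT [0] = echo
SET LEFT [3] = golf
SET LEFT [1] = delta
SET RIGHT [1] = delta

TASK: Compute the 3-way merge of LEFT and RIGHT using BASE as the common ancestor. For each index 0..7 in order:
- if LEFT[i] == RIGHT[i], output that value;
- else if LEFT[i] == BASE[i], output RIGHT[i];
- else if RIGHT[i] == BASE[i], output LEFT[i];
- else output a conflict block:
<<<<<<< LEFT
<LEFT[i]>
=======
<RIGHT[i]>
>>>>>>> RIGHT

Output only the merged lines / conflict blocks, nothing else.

Final LEFT:  [india, delta, alpha, golf, delta, foxtrot, golf, delta]
Final RIGHT: [echo, delta, alpha, hotel, alpha, foxtrot, golf, delta]
i=0: L=india=BASE, R=echo -> take RIGHT -> echo
i=1: L=delta R=delta -> agree -> delta
i=2: L=alpha R=alpha -> agree -> alpha
i=3: L=golf, R=hotel=BASE -> take LEFT -> golf
i=4: L=delta, R=alpha=BASE -> take LEFT -> delta
i=5: L=foxtrot R=foxtrot -> agree -> foxtrot
i=6: L=golf R=golf -> agree -> golf
i=7: L=delta R=delta -> agree -> delta

Answer: echo
delta
alpha
golf
delta
foxtrot
golf
delta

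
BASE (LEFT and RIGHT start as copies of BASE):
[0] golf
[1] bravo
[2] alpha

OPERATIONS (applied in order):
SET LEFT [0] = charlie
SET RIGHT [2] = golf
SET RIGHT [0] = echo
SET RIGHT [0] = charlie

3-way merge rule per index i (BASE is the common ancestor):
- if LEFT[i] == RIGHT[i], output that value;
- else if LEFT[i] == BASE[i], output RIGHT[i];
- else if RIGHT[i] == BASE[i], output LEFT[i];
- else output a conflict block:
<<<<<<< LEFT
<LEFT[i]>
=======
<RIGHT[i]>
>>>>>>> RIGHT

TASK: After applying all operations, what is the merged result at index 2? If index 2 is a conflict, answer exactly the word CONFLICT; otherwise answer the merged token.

Answer: golf

Derivation:
Final LEFT:  [charlie, bravo, alpha]
Final RIGHT: [charlie, bravo, golf]
i=0: L=charlie R=charlie -> agree -> charlie
i=1: L=bravo R=bravo -> agree -> bravo
i=2: L=alpha=BASE, R=golf -> take RIGHT -> golf
Index 2 -> golf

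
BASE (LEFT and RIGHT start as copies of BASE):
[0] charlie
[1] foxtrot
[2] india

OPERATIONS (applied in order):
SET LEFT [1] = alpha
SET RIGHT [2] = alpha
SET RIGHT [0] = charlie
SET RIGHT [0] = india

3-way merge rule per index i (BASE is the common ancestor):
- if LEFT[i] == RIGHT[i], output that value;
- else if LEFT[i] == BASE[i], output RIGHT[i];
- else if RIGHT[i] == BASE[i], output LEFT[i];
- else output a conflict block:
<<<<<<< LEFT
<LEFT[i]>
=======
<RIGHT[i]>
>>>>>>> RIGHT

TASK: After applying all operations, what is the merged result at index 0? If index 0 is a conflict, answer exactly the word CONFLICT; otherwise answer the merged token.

Answer: india

Derivation:
Final LEFT:  [charlie, alpha, india]
Final RIGHT: [india, foxtrot, alpha]
i=0: L=charlie=BASE, R=india -> take RIGHT -> india
i=1: L=alpha, R=foxtrot=BASE -> take LEFT -> alpha
i=2: L=india=BASE, R=alpha -> take RIGHT -> alpha
Index 0 -> india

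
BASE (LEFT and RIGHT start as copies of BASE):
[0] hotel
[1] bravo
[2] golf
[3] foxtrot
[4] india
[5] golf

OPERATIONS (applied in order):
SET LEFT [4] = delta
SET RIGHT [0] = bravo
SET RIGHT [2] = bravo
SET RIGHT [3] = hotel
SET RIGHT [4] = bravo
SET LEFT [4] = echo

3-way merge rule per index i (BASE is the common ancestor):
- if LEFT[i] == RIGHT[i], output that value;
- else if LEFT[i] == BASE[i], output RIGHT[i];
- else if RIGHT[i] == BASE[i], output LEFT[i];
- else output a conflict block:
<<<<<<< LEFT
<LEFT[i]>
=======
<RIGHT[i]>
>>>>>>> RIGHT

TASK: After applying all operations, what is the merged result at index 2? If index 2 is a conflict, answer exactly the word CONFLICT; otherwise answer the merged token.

Answer: bravo

Derivation:
Final LEFT:  [hotel, bravo, golf, foxtrot, echo, golf]
Final RIGHT: [bravo, bravo, bravo, hotel, bravo, golf]
i=0: L=hotel=BASE, R=bravo -> take RIGHT -> bravo
i=1: L=bravo R=bravo -> agree -> bravo
i=2: L=golf=BASE, R=bravo -> take RIGHT -> bravo
i=3: L=foxtrot=BASE, R=hotel -> take RIGHT -> hotel
i=4: BASE=india L=echo R=bravo all differ -> CONFLICT
i=5: L=golf R=golf -> agree -> golf
Index 2 -> bravo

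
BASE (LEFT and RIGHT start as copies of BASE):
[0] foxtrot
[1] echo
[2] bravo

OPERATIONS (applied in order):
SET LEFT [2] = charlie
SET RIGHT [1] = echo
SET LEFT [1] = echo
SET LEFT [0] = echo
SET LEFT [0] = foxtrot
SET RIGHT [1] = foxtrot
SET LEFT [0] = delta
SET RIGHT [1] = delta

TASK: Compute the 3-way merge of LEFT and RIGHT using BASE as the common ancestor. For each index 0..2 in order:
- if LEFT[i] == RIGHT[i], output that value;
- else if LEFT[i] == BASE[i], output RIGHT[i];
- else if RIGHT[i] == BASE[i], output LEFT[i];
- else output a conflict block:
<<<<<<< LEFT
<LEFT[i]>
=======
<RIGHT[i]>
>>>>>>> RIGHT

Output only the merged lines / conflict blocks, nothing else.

Answer: delta
delta
charlie

Derivation:
Final LEFT:  [delta, echo, charlie]
Final RIGHT: [foxtrot, delta, bravo]
i=0: L=delta, R=foxtrot=BASE -> take LEFT -> delta
i=1: L=echo=BASE, R=delta -> take RIGHT -> delta
i=2: L=charlie, R=bravo=BASE -> take LEFT -> charlie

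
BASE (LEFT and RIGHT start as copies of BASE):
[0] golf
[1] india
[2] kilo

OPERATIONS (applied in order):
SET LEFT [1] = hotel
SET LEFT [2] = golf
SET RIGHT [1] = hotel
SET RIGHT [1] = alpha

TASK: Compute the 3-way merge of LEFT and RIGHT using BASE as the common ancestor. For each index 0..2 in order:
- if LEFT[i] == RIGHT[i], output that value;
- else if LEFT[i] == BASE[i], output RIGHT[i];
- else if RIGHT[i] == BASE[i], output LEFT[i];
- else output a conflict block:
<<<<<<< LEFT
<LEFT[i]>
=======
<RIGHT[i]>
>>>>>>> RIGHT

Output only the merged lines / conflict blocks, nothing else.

Final LEFT:  [golf, hotel, golf]
Final RIGHT: [golf, alpha, kilo]
i=0: L=golf R=golf -> agree -> golf
i=1: BASE=india L=hotel R=alpha all differ -> CONFLICT
i=2: L=golf, R=kilo=BASE -> take LEFT -> golf

Answer: golf
<<<<<<< LEFT
hotel
=======
alpha
>>>>>>> RIGHT
golf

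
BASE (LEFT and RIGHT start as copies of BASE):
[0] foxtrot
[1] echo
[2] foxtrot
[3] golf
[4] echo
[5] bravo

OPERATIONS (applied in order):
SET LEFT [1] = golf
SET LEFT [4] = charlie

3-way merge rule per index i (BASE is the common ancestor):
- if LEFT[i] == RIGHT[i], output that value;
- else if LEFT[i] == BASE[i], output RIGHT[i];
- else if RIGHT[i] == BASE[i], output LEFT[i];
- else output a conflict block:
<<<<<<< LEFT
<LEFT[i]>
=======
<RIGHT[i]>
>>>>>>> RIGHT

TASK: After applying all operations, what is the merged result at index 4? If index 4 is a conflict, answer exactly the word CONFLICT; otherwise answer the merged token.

Final LEFT:  [foxtrot, golf, foxtrot, golf, charlie, bravo]
Final RIGHT: [foxtrot, echo, foxtrot, golf, echo, bravo]
i=0: L=foxtrot R=foxtrot -> agree -> foxtrot
i=1: L=golf, R=echo=BASE -> take LEFT -> golf
i=2: L=foxtrot R=foxtrot -> agree -> foxtrot
i=3: L=golf R=golf -> agree -> golf
i=4: L=charlie, R=echo=BASE -> take LEFT -> charlie
i=5: L=bravo R=bravo -> agree -> bravo
Index 4 -> charlie

Answer: charlie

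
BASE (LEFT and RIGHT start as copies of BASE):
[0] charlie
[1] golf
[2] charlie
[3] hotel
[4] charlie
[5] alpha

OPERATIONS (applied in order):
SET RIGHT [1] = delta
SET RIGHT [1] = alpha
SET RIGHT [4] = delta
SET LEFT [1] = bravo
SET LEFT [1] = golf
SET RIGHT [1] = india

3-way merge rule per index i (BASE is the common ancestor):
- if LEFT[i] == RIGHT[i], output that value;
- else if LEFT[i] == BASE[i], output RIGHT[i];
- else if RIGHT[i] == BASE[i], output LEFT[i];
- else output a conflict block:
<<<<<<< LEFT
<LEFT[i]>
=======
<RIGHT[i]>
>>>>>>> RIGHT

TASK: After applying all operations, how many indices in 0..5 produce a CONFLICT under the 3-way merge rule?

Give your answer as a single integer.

Answer: 0

Derivation:
Final LEFT:  [charlie, golf, charlie, hotel, charlie, alpha]
Final RIGHT: [charlie, india, charlie, hotel, delta, alpha]
i=0: L=charlie R=charlie -> agree -> charlie
i=1: L=golf=BASE, R=india -> take RIGHT -> india
i=2: L=charlie R=charlie -> agree -> charlie
i=3: L=hotel R=hotel -> agree -> hotel
i=4: L=charlie=BASE, R=delta -> take RIGHT -> delta
i=5: L=alpha R=alpha -> agree -> alpha
Conflict count: 0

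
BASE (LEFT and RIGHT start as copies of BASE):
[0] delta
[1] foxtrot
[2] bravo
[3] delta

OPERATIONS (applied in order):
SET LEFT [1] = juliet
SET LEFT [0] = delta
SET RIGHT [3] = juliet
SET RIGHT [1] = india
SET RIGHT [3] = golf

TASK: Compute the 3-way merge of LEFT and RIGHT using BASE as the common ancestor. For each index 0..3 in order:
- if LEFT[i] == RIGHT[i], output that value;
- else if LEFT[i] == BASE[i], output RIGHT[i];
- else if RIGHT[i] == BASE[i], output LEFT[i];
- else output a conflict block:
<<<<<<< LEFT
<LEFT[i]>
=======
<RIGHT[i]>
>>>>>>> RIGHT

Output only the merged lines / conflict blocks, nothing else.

Final LEFT:  [delta, juliet, bravo, delta]
Final RIGHT: [delta, india, bravo, golf]
i=0: L=delta R=delta -> agree -> delta
i=1: BASE=foxtrot L=juliet R=india all differ -> CONFLICT
i=2: L=bravo R=bravo -> agree -> bravo
i=3: L=delta=BASE, R=golf -> take RIGHT -> golf

Answer: delta
<<<<<<< LEFT
juliet
=======
india
>>>>>>> RIGHT
bravo
golf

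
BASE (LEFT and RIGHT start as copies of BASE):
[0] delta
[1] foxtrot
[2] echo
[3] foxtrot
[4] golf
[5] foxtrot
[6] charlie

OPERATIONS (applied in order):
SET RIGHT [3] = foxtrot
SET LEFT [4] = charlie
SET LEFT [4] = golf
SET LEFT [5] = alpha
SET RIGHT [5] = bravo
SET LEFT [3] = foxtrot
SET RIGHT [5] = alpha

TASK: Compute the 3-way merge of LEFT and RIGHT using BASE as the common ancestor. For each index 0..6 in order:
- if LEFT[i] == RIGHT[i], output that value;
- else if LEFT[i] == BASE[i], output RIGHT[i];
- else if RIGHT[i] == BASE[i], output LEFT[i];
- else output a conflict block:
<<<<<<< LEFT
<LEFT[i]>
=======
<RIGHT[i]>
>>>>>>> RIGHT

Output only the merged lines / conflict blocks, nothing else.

Answer: delta
foxtrot
echo
foxtrot
golf
alpha
charlie

Derivation:
Final LEFT:  [delta, foxtrot, echo, foxtrot, golf, alpha, charlie]
Final RIGHT: [delta, foxtrot, echo, foxtrot, golf, alpha, charlie]
i=0: L=delta R=delta -> agree -> delta
i=1: L=foxtrot R=foxtrot -> agree -> foxtrot
i=2: L=echo R=echo -> agree -> echo
i=3: L=foxtrot R=foxtrot -> agree -> foxtrot
i=4: L=golf R=golf -> agree -> golf
i=5: L=alpha R=alpha -> agree -> alpha
i=6: L=charlie R=charlie -> agree -> charlie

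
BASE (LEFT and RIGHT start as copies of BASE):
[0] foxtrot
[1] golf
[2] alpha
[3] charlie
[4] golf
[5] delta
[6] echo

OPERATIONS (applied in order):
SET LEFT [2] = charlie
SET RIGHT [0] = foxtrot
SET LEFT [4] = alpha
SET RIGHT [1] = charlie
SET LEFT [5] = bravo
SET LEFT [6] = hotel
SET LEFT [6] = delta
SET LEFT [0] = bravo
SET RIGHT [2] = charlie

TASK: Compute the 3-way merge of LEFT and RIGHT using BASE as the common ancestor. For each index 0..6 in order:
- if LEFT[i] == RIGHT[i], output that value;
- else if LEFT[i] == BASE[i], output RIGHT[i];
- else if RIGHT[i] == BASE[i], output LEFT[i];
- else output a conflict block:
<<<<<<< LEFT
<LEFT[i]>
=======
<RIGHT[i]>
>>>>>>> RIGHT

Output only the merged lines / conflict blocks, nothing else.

Final LEFT:  [bravo, golf, charlie, charlie, alpha, bravo, delta]
Final RIGHT: [foxtrot, charlie, charlie, charlie, golf, delta, echo]
i=0: L=bravo, R=foxtrot=BASE -> take LEFT -> bravo
i=1: L=golf=BASE, R=charlie -> take RIGHT -> charlie
i=2: L=charlie R=charlie -> agree -> charlie
i=3: L=charlie R=charlie -> agree -> charlie
i=4: L=alpha, R=golf=BASE -> take LEFT -> alpha
i=5: L=bravo, R=delta=BASE -> take LEFT -> bravo
i=6: L=delta, R=echo=BASE -> take LEFT -> delta

Answer: bravo
charlie
charlie
charlie
alpha
bravo
delta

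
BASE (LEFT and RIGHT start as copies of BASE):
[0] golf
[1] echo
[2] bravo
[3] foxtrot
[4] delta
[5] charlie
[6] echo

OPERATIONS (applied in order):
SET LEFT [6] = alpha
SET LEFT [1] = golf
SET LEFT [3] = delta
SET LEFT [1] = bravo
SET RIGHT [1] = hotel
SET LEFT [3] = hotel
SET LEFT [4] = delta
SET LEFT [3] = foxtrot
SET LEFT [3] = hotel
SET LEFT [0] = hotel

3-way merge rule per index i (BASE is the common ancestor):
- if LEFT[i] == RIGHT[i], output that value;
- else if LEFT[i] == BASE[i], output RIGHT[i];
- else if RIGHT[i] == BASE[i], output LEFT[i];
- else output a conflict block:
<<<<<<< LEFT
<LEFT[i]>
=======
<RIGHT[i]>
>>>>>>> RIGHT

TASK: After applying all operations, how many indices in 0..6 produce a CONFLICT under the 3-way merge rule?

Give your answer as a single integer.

Answer: 1

Derivation:
Final LEFT:  [hotel, bravo, bravo, hotel, delta, charlie, alpha]
Final RIGHT: [golf, hotel, bravo, foxtrot, delta, charlie, echo]
i=0: L=hotel, R=golf=BASE -> take LEFT -> hotel
i=1: BASE=echo L=bravo R=hotel all differ -> CONFLICT
i=2: L=bravo R=bravo -> agree -> bravo
i=3: L=hotel, R=foxtrot=BASE -> take LEFT -> hotel
i=4: L=delta R=delta -> agree -> delta
i=5: L=charlie R=charlie -> agree -> charlie
i=6: L=alpha, R=echo=BASE -> take LEFT -> alpha
Conflict count: 1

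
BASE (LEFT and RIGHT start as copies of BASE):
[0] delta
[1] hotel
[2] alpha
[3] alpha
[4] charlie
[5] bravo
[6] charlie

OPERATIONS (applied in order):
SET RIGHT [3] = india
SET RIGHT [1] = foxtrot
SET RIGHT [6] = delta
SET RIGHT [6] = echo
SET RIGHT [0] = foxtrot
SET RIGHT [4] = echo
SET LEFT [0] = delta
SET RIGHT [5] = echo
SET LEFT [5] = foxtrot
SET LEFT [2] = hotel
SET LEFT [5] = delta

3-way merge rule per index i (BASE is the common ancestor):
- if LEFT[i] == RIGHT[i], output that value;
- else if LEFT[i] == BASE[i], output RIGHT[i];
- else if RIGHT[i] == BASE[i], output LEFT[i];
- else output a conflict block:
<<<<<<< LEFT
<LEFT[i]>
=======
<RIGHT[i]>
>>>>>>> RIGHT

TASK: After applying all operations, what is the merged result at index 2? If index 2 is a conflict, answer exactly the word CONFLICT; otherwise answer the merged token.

Answer: hotel

Derivation:
Final LEFT:  [delta, hotel, hotel, alpha, charlie, delta, charlie]
Final RIGHT: [foxtrot, foxtrot, alpha, india, echo, echo, echo]
i=0: L=delta=BASE, R=foxtrot -> take RIGHT -> foxtrot
i=1: L=hotel=BASE, R=foxtrot -> take RIGHT -> foxtrot
i=2: L=hotel, R=alpha=BASE -> take LEFT -> hotel
i=3: L=alpha=BASE, R=india -> take RIGHT -> india
i=4: L=charlie=BASE, R=echo -> take RIGHT -> echo
i=5: BASE=bravo L=delta R=echo all differ -> CONFLICT
i=6: L=charlie=BASE, R=echo -> take RIGHT -> echo
Index 2 -> hotel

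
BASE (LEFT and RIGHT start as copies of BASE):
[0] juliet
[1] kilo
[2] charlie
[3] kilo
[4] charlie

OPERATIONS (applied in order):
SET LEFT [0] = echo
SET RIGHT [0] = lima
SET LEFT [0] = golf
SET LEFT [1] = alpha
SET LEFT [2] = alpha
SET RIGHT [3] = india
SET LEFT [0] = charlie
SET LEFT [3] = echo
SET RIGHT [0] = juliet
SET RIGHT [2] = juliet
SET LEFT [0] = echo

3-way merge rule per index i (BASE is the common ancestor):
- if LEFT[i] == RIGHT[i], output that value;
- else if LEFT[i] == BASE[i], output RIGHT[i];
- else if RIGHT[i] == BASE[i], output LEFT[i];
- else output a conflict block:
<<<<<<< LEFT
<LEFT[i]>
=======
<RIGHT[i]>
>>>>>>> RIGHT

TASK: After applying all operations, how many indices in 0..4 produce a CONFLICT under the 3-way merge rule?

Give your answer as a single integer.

Final LEFT:  [echo, alpha, alpha, echo, charlie]
Final RIGHT: [juliet, kilo, juliet, india, charlie]
i=0: L=echo, R=juliet=BASE -> take LEFT -> echo
i=1: L=alpha, R=kilo=BASE -> take LEFT -> alpha
i=2: BASE=charlie L=alpha R=juliet all differ -> CONFLICT
i=3: BASE=kilo L=echo R=india all differ -> CONFLICT
i=4: L=charlie R=charlie -> agree -> charlie
Conflict count: 2

Answer: 2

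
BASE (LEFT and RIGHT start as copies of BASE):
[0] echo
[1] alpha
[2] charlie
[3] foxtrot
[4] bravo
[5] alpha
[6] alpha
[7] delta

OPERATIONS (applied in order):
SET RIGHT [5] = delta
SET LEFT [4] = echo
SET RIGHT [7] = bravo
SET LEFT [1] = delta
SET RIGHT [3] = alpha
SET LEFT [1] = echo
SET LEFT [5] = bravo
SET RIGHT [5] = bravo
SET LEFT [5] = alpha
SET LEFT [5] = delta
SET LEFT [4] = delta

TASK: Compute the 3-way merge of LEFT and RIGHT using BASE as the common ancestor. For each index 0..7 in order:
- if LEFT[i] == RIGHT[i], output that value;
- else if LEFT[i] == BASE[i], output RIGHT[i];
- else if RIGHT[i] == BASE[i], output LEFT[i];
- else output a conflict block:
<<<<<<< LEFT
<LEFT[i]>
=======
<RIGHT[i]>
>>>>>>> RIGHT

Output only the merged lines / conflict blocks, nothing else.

Final LEFT:  [echo, echo, charlie, foxtrot, delta, delta, alpha, delta]
Final RIGHT: [echo, alpha, charlie, alpha, bravo, bravo, alpha, bravo]
i=0: L=echo R=echo -> agree -> echo
i=1: L=echo, R=alpha=BASE -> take LEFT -> echo
i=2: L=charlie R=charlie -> agree -> charlie
i=3: L=foxtrot=BASE, R=alpha -> take RIGHT -> alpha
i=4: L=delta, R=bravo=BASE -> take LEFT -> delta
i=5: BASE=alpha L=delta R=bravo all differ -> CONFLICT
i=6: L=alpha R=alpha -> agree -> alpha
i=7: L=delta=BASE, R=bravo -> take RIGHT -> bravo

Answer: echo
echo
charlie
alpha
delta
<<<<<<< LEFT
delta
=======
bravo
>>>>>>> RIGHT
alpha
bravo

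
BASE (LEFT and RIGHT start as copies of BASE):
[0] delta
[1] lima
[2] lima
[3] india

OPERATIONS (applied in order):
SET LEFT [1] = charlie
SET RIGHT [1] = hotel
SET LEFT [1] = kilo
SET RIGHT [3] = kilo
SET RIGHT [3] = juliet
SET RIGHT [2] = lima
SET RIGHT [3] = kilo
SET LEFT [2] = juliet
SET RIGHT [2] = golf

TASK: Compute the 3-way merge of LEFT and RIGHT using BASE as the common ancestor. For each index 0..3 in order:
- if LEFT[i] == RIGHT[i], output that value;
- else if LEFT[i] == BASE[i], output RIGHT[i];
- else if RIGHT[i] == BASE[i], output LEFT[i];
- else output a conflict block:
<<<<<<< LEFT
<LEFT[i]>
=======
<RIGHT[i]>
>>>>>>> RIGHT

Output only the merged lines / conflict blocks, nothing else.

Final LEFT:  [delta, kilo, juliet, india]
Final RIGHT: [delta, hotel, golf, kilo]
i=0: L=delta R=delta -> agree -> delta
i=1: BASE=lima L=kilo R=hotel all differ -> CONFLICT
i=2: BASE=lima L=juliet R=golf all differ -> CONFLICT
i=3: L=india=BASE, R=kilo -> take RIGHT -> kilo

Answer: delta
<<<<<<< LEFT
kilo
=======
hotel
>>>>>>> RIGHT
<<<<<<< LEFT
juliet
=======
golf
>>>>>>> RIGHT
kilo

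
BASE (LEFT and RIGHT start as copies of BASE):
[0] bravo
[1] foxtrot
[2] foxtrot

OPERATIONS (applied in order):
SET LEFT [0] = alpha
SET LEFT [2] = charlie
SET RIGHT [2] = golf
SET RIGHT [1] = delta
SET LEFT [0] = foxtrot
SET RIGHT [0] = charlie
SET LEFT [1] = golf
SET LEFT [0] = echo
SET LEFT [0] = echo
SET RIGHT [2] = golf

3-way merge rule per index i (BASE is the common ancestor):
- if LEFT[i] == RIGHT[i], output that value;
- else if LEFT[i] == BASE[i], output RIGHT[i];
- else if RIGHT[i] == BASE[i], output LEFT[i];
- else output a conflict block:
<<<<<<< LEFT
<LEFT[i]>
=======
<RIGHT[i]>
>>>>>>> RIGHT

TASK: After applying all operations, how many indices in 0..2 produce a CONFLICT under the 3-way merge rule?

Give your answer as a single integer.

Final LEFT:  [echo, golf, charlie]
Final RIGHT: [charlie, delta, golf]
i=0: BASE=bravo L=echo R=charlie all differ -> CONFLICT
i=1: BASE=foxtrot L=golf R=delta all differ -> CONFLICT
i=2: BASE=foxtrot L=charlie R=golf all differ -> CONFLICT
Conflict count: 3

Answer: 3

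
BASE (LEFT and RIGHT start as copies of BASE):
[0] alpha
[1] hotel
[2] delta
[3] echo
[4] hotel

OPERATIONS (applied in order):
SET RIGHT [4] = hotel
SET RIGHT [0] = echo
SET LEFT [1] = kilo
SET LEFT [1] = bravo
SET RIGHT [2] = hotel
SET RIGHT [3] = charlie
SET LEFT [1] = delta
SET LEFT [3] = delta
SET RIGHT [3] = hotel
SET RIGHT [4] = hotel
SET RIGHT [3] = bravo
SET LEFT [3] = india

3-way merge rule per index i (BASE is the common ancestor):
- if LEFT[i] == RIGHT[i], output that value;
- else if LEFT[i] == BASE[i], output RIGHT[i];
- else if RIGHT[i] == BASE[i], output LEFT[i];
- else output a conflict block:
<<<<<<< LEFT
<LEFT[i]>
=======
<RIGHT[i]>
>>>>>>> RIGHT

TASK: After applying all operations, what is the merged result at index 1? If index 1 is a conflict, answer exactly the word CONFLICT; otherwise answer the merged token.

Answer: delta

Derivation:
Final LEFT:  [alpha, delta, delta, india, hotel]
Final RIGHT: [echo, hotel, hotel, bravo, hotel]
i=0: L=alpha=BASE, R=echo -> take RIGHT -> echo
i=1: L=delta, R=hotel=BASE -> take LEFT -> delta
i=2: L=delta=BASE, R=hotel -> take RIGHT -> hotel
i=3: BASE=echo L=india R=bravo all differ -> CONFLICT
i=4: L=hotel R=hotel -> agree -> hotel
Index 1 -> delta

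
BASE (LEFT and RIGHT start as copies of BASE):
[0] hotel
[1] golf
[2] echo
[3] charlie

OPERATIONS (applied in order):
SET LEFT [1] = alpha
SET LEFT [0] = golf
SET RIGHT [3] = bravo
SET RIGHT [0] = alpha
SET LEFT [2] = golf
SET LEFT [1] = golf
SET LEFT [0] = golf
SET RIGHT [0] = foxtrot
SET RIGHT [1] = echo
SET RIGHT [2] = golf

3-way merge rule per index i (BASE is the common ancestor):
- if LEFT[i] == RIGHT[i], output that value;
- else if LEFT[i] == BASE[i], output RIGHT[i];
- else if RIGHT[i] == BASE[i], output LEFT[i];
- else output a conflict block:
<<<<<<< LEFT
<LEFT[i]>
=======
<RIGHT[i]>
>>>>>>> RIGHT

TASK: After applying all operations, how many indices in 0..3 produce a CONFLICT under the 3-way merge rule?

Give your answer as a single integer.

Final LEFT:  [golf, golf, golf, charlie]
Final RIGHT: [foxtrot, echo, golf, bravo]
i=0: BASE=hotel L=golf R=foxtrot all differ -> CONFLICT
i=1: L=golf=BASE, R=echo -> take RIGHT -> echo
i=2: L=golf R=golf -> agree -> golf
i=3: L=charlie=BASE, R=bravo -> take RIGHT -> bravo
Conflict count: 1

Answer: 1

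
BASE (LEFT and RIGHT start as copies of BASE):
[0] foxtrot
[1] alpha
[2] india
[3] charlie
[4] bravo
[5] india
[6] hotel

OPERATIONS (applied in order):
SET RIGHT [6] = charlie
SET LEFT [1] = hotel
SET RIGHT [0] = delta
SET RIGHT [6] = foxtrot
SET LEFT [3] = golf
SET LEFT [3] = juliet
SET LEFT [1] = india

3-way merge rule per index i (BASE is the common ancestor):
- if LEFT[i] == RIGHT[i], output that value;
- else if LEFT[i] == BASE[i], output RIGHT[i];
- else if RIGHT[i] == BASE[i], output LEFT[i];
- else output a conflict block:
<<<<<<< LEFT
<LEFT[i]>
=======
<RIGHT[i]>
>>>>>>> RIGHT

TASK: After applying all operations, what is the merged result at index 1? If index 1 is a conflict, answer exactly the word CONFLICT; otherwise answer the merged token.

Final LEFT:  [foxtrot, india, india, juliet, bravo, india, hotel]
Final RIGHT: [delta, alpha, india, charlie, bravo, india, foxtrot]
i=0: L=foxtrot=BASE, R=delta -> take RIGHT -> delta
i=1: L=india, R=alpha=BASE -> take LEFT -> india
i=2: L=india R=india -> agree -> india
i=3: L=juliet, R=charlie=BASE -> take LEFT -> juliet
i=4: L=bravo R=bravo -> agree -> bravo
i=5: L=india R=india -> agree -> india
i=6: L=hotel=BASE, R=foxtrot -> take RIGHT -> foxtrot
Index 1 -> india

Answer: india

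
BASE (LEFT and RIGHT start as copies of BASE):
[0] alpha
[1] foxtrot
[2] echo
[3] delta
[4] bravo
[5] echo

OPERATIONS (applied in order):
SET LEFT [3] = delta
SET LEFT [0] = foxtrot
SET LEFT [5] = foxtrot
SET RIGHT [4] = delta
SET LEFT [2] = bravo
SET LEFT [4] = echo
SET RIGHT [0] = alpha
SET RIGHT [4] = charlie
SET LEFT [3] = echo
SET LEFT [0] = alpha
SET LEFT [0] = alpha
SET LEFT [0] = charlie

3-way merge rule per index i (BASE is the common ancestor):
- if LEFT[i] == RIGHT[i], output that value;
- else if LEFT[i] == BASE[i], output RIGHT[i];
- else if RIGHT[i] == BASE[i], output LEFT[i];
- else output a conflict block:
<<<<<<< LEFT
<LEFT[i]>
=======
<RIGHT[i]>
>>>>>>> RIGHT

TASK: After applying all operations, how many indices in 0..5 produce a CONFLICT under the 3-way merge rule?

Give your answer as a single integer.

Answer: 1

Derivation:
Final LEFT:  [charlie, foxtrot, bravo, echo, echo, foxtrot]
Final RIGHT: [alpha, foxtrot, echo, delta, charlie, echo]
i=0: L=charlie, R=alpha=BASE -> take LEFT -> charlie
i=1: L=foxtrot R=foxtrot -> agree -> foxtrot
i=2: L=bravo, R=echo=BASE -> take LEFT -> bravo
i=3: L=echo, R=delta=BASE -> take LEFT -> echo
i=4: BASE=bravo L=echo R=charlie all differ -> CONFLICT
i=5: L=foxtrot, R=echo=BASE -> take LEFT -> foxtrot
Conflict count: 1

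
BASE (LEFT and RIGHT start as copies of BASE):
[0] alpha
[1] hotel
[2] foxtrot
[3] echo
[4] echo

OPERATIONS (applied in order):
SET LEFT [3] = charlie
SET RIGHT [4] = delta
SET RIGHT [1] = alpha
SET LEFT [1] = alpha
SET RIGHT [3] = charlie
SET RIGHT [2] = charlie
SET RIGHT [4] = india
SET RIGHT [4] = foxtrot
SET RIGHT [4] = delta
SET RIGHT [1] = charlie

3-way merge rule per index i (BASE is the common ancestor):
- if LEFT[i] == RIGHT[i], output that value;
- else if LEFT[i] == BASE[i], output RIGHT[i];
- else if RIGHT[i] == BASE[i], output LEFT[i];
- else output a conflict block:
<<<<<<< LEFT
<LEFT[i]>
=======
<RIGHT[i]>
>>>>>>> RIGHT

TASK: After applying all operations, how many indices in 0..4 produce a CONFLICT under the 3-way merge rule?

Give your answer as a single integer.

Answer: 1

Derivation:
Final LEFT:  [alpha, alpha, foxtrot, charlie, echo]
Final RIGHT: [alpha, charlie, charlie, charlie, delta]
i=0: L=alpha R=alpha -> agree -> alpha
i=1: BASE=hotel L=alpha R=charlie all differ -> CONFLICT
i=2: L=foxtrot=BASE, R=charlie -> take RIGHT -> charlie
i=3: L=charlie R=charlie -> agree -> charlie
i=4: L=echo=BASE, R=delta -> take RIGHT -> delta
Conflict count: 1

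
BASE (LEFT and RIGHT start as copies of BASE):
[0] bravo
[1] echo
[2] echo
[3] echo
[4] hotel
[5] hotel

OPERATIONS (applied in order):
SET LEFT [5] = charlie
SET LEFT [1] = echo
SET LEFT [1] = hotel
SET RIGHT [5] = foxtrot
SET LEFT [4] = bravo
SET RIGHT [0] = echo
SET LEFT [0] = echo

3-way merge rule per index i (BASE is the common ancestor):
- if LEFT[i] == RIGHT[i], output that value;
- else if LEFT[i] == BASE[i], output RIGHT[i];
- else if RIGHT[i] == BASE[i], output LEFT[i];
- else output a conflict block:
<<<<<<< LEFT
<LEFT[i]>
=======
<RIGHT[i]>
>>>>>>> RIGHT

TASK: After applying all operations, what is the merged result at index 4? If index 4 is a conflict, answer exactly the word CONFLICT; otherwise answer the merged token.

Final LEFT:  [echo, hotel, echo, echo, bravo, charlie]
Final RIGHT: [echo, echo, echo, echo, hotel, foxtrot]
i=0: L=echo R=echo -> agree -> echo
i=1: L=hotel, R=echo=BASE -> take LEFT -> hotel
i=2: L=echo R=echo -> agree -> echo
i=3: L=echo R=echo -> agree -> echo
i=4: L=bravo, R=hotel=BASE -> take LEFT -> bravo
i=5: BASE=hotel L=charlie R=foxtrot all differ -> CONFLICT
Index 4 -> bravo

Answer: bravo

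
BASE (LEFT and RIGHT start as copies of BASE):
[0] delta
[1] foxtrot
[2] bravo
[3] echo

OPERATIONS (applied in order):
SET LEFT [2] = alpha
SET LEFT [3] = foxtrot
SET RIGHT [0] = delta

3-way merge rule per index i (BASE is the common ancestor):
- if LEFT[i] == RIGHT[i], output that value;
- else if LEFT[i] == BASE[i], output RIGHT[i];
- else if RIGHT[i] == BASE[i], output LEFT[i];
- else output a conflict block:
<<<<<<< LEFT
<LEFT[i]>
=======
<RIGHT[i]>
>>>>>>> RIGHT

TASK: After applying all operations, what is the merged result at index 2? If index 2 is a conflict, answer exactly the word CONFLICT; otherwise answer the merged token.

Answer: alpha

Derivation:
Final LEFT:  [delta, foxtrot, alpha, foxtrot]
Final RIGHT: [delta, foxtrot, bravo, echo]
i=0: L=delta R=delta -> agree -> delta
i=1: L=foxtrot R=foxtrot -> agree -> foxtrot
i=2: L=alpha, R=bravo=BASE -> take LEFT -> alpha
i=3: L=foxtrot, R=echo=BASE -> take LEFT -> foxtrot
Index 2 -> alpha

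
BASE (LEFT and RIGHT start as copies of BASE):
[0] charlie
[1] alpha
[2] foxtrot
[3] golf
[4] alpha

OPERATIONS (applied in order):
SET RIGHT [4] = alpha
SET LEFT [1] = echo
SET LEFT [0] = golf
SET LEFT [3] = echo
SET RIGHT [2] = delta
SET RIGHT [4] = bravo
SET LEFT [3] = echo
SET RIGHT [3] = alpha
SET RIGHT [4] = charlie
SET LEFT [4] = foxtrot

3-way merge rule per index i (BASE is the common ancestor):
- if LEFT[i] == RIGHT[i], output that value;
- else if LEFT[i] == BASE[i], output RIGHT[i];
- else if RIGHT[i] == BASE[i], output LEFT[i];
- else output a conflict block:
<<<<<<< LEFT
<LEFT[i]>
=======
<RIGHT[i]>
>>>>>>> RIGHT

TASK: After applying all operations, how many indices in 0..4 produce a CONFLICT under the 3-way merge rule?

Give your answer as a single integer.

Answer: 2

Derivation:
Final LEFT:  [golf, echo, foxtrot, echo, foxtrot]
Final RIGHT: [charlie, alpha, delta, alpha, charlie]
i=0: L=golf, R=charlie=BASE -> take LEFT -> golf
i=1: L=echo, R=alpha=BASE -> take LEFT -> echo
i=2: L=foxtrot=BASE, R=delta -> take RIGHT -> delta
i=3: BASE=golf L=echo R=alpha all differ -> CONFLICT
i=4: BASE=alpha L=foxtrot R=charlie all differ -> CONFLICT
Conflict count: 2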